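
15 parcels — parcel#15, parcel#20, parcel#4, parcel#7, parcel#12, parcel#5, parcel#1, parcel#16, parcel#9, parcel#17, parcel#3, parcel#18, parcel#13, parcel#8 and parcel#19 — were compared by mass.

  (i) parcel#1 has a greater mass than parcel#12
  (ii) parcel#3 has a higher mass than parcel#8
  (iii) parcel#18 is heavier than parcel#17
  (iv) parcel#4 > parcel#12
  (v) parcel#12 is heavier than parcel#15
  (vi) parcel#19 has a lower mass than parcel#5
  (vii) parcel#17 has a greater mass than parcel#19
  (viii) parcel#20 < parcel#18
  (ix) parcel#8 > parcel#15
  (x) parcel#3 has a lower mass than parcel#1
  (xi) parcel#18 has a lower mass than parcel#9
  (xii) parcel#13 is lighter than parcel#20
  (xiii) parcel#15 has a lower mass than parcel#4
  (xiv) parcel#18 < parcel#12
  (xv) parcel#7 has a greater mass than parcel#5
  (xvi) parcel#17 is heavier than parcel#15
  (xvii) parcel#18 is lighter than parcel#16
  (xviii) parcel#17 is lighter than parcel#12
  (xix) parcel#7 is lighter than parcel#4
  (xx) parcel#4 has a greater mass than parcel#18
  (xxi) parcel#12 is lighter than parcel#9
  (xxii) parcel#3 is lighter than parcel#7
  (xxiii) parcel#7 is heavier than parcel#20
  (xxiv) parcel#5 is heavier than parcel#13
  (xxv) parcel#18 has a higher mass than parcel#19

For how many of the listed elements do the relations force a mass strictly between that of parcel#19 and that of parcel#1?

3

The relations place parcel#19 below parcel#1. An element lies strictly between them when it is forced above parcel#19 and also forced below parcel#1.
Above parcel#19: {parcel#17, parcel#5, parcel#18, parcel#12, parcel#9, parcel#7, parcel#4, parcel#16}. Below parcel#1: {parcel#13, parcel#15, parcel#8, parcel#17, parcel#20, parcel#18, parcel#3, parcel#12}.
Intersection: {parcel#17, parcel#18, parcel#12} — 3.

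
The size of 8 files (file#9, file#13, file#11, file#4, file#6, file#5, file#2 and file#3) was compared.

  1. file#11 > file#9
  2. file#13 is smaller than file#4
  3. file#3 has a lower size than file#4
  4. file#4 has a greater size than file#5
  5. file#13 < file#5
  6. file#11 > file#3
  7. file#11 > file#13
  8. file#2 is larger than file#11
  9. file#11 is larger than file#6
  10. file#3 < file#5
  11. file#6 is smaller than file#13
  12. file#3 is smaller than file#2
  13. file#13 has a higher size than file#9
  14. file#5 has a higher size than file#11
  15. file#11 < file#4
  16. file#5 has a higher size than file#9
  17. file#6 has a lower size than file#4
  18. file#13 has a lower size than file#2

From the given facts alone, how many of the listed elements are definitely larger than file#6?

5

From file#6 the given relations immediately reach file#13, file#11, file#4.
From those, file#5, file#2 — 5 in total.
No other element is forced above file#6 by the given relations, so the count is 5.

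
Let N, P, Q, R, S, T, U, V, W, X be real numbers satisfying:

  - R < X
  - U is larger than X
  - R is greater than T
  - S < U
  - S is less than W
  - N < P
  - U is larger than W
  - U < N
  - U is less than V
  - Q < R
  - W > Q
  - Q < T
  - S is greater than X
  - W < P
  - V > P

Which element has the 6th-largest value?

Chaining the given pairs: Q < T < R < X < S < W < U < N < P < V.
The 6th largest is S.

S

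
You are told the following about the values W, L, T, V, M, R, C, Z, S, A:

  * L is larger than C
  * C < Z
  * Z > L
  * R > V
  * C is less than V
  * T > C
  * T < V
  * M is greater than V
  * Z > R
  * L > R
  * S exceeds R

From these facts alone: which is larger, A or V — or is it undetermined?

Following every chain through V: above V we get R, S, M, L, Z; below V we get C, T.
A is not reached, and no chain runs the other way from A to V.
So the given relations leave the order of V and A undetermined.

undetermined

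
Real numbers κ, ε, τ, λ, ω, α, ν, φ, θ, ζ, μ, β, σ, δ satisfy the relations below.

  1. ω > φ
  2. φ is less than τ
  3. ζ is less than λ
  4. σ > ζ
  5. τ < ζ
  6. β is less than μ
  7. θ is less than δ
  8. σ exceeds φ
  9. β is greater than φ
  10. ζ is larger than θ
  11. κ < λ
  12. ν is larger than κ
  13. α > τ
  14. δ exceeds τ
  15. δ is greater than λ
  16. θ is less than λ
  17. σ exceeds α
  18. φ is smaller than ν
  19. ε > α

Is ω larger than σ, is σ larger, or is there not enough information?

undetermined

Following every chain through ω: below ω we get φ.
σ is not reached, and no chain runs the other way from σ to ω.
So the given relations leave the order of ω and σ undetermined.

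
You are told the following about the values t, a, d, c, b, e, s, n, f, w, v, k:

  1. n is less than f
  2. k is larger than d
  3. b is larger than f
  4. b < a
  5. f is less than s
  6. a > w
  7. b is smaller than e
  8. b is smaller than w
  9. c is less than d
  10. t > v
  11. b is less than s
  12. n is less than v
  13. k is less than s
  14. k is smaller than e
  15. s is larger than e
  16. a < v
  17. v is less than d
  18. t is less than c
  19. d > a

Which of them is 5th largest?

The consecutive relations fix a unique order: n < f < b < w < a < v < t < c < d < k < e < s.
The 5th largest is c.

c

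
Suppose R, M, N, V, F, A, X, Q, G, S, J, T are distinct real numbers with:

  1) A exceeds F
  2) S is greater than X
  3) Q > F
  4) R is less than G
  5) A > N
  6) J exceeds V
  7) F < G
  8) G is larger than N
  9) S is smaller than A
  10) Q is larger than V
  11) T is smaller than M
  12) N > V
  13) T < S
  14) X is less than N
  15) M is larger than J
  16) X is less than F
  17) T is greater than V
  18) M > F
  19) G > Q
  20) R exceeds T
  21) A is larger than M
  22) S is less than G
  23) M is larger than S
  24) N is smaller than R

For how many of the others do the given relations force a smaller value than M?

From M the given relations immediately reach T, F, J, S.
From those, V, X — 6 in total.
Nothing else is reachable below M; 6 in all.

6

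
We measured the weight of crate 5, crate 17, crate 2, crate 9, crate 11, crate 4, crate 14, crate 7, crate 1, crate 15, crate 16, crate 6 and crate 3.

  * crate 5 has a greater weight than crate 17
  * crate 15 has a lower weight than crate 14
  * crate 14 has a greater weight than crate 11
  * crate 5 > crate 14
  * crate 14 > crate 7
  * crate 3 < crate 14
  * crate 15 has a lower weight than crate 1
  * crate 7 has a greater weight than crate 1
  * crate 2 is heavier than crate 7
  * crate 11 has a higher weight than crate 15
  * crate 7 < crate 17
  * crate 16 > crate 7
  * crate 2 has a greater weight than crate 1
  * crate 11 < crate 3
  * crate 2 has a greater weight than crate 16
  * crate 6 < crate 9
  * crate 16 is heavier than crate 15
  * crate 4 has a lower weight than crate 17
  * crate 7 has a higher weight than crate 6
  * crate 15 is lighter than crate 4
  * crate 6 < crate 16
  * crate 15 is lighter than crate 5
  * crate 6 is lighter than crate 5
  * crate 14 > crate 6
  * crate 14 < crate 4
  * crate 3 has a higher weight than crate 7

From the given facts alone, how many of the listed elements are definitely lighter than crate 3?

5

The elements the relations force below crate 3 are crate 6, crate 15, crate 1, crate 11, crate 7 — no chain reaches any other.
That is 5.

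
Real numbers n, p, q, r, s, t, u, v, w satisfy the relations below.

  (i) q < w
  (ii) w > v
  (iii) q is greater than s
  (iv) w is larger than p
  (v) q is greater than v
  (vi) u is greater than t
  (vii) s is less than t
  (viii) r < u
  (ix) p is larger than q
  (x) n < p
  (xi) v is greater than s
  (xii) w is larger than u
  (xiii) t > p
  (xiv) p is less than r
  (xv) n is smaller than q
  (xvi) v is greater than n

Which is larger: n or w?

n < v and v < q give n < q.
With q < p: n < v < q < p.
With p < r: n < v < q < p < r.
With r < u: n < v < q < p < r < u.
With u < w: n < v < q < p < r < u < w.
So n < w; w is the larger of the two.

w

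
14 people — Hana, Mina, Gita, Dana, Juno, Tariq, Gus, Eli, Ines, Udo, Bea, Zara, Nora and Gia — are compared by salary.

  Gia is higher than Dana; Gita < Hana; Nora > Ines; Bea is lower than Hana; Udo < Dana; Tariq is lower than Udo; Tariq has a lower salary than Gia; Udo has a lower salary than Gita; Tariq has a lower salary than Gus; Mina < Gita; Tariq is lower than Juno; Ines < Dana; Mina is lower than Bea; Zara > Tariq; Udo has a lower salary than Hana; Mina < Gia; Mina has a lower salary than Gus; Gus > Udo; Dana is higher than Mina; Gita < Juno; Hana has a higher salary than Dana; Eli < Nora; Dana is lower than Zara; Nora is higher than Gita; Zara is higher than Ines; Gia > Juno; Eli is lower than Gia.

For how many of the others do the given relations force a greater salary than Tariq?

9

Directly above Tariq: Udo, Juno, Gia, Gus, Zara.
One step further: Gita, Dana, Hana (8 so far).
One step further: Nora (9 so far).
Nothing else is reachable above Tariq; 9 in all.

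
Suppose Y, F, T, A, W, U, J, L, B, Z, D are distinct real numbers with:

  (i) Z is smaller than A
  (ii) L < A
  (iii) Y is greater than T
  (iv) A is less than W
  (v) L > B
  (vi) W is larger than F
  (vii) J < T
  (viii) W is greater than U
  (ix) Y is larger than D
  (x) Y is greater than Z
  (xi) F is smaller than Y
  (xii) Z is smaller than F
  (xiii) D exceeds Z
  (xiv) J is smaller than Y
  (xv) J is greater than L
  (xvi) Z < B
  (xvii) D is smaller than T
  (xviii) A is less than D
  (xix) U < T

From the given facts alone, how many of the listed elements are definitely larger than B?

7

The elements the relations force above B are L, A, J, D, T, W, Y — no chain reaches any other.
That is 7.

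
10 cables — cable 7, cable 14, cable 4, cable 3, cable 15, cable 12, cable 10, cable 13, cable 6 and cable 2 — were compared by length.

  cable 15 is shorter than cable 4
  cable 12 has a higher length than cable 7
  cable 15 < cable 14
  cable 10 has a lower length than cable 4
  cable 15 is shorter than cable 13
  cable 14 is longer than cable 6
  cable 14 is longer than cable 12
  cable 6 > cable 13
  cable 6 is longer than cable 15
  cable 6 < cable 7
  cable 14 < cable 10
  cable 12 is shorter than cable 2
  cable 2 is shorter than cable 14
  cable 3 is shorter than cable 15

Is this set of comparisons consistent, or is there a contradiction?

consistent

The single ordering cable 3 < cable 15 < cable 13 < cable 6 < cable 7 < cable 12 < cable 2 < cable 14 < cable 10 < cable 4 satisfies every listed relation, so no contradiction arises.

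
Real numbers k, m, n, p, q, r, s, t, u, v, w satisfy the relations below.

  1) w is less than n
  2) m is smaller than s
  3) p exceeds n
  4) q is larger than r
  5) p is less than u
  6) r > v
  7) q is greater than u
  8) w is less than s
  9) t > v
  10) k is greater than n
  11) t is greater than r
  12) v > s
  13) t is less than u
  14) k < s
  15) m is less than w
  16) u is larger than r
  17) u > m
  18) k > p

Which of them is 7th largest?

The consecutive relations fix a unique order: m < w < n < p < k < s < v < r < t < u < q.
Counting 7 from the largest end gives k.

k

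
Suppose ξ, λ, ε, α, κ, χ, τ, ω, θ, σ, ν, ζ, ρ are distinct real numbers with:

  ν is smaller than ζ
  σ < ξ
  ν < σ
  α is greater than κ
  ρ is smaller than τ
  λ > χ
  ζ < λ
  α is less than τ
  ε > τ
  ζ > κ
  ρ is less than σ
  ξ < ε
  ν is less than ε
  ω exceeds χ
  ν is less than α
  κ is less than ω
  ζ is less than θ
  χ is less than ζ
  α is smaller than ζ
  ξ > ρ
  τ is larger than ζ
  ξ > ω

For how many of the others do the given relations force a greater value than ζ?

Directly above ζ: τ, θ, λ.
One step further: ε (4 so far).
Nothing else is reachable above ζ; 4 in all.

4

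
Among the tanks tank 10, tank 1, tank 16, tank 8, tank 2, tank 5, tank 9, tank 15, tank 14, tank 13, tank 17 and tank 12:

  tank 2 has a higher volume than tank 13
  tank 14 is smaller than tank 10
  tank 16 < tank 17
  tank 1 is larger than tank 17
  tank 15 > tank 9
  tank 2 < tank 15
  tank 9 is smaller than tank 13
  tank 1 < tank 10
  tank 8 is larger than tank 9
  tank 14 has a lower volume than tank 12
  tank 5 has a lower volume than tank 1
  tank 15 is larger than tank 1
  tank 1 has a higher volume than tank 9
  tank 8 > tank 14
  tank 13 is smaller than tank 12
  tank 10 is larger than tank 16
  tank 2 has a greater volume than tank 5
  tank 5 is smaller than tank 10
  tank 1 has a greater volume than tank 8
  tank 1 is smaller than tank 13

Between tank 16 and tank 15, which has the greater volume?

tank 15

tank 16 < tank 17 < tank 1 < tank 13 < tank 2 < tank 15, by transitivity through tank 17, tank 1, tank 13, tank 2.
So tank 16 < tank 15; tank 15 is the larger of the two.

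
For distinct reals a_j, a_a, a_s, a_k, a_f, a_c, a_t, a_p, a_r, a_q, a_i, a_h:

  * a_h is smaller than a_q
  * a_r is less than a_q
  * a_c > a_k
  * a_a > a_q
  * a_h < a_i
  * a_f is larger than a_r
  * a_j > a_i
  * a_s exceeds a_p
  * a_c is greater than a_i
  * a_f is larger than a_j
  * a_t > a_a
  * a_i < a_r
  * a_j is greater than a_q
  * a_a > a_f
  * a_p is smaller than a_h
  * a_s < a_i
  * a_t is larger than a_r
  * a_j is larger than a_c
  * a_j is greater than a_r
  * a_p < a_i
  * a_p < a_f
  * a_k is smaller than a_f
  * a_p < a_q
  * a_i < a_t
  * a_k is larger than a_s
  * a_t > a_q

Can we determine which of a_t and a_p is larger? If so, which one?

a_t

The relevant relations are a_p < a_h; a_h < a_i; a_i < a_r; a_r < a_q; a_q < a_j; a_j < a_f; a_f < a_a; a_a < a_t.
Together: a_p < a_h < a_i < a_r < a_q < a_j < a_f < a_a < a_t.
So a_t is larger.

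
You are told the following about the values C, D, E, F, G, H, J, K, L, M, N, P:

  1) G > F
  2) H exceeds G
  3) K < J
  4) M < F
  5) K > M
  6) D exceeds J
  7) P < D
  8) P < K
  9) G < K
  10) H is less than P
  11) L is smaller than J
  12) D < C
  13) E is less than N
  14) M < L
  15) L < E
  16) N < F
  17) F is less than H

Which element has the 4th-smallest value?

N

Piecing the relations together gives one ordering: M < L < E < N < F < G < H < P < K < J < D < C.
Counting 4 from the smallest end gives N.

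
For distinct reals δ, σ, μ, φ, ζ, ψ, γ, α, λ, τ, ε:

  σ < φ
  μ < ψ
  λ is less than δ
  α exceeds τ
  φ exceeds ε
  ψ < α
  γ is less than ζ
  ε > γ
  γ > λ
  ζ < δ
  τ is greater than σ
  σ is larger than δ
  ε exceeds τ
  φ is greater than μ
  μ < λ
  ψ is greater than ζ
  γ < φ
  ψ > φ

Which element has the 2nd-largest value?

ψ

Piecing the relations together gives one ordering: μ < λ < γ < ζ < δ < σ < τ < ε < φ < ψ < α.
The 2nd largest is ψ.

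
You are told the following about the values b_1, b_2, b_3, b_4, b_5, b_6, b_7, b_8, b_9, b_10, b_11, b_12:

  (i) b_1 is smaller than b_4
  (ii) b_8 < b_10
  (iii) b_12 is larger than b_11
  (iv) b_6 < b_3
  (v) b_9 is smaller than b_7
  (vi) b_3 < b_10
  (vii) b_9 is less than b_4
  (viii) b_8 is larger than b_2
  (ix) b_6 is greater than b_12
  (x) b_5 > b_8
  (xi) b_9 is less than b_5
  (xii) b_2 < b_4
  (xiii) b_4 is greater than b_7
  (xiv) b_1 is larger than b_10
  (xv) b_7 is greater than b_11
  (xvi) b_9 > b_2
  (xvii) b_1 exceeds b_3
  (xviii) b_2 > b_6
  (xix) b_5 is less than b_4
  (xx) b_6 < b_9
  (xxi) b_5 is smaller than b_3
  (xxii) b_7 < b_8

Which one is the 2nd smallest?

Chaining the given pairs: b_11 < b_12 < b_6 < b_2 < b_9 < b_7 < b_8 < b_5 < b_3 < b_10 < b_1 < b_4.
Counting 2 from the smallest end gives b_12.

b_12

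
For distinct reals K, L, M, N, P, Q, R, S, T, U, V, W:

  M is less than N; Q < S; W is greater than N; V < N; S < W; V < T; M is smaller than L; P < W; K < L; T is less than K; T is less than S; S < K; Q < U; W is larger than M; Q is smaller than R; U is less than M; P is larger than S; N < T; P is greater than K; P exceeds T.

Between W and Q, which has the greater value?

W

Link the given pairs in sequence: Q < U; U < M; M < N; N < T; T < S; S < K; K < P; P < W.
Chaining these gives Q < U < M < N < T < S < K < P < W.
So Q < W; W is the larger of the two.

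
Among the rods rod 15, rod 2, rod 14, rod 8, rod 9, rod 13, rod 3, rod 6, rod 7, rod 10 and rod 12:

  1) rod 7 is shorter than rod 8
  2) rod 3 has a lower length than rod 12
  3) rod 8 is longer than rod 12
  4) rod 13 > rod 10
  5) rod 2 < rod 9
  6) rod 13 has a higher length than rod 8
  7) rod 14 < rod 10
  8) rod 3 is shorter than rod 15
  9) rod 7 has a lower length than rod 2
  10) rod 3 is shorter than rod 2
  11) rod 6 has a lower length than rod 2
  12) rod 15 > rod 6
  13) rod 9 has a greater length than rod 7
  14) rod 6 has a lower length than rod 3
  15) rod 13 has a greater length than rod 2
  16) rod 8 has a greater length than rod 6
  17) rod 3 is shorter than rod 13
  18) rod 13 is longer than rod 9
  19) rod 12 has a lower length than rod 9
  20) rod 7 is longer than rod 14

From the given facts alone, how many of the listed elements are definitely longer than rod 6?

7

The elements the relations force above rod 6 are rod 3, rod 12, rod 8, rod 2, rod 9, rod 15, rod 13 — no chain reaches any other.
That is 7.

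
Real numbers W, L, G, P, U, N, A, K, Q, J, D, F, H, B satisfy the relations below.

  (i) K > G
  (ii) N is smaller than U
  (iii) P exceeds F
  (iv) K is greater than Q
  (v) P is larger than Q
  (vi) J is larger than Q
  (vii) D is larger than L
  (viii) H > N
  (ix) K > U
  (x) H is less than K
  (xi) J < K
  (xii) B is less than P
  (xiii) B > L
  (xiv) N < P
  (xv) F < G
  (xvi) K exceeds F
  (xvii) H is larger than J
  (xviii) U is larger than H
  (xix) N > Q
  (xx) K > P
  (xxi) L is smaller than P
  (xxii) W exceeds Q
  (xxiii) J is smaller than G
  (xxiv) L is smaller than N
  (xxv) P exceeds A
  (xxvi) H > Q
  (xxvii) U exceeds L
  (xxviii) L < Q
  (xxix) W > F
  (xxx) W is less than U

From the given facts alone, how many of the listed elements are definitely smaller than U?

From U the given relations immediately reach L, N, W, H.
From those, Q, J, F — 7 in total.
No other element is forced below U by the given relations, so the count is 7.

7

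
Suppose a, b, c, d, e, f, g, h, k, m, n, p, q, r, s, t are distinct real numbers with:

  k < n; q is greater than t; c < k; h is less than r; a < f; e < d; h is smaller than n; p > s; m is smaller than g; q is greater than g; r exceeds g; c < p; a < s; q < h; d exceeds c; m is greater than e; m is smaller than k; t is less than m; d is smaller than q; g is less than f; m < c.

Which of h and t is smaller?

Link the given pairs in sequence: t < m; m < c; c < d; d < q; q < h.
Chaining these gives t < m < c < d < q < h.
So t < h; t is the smaller of the two.

t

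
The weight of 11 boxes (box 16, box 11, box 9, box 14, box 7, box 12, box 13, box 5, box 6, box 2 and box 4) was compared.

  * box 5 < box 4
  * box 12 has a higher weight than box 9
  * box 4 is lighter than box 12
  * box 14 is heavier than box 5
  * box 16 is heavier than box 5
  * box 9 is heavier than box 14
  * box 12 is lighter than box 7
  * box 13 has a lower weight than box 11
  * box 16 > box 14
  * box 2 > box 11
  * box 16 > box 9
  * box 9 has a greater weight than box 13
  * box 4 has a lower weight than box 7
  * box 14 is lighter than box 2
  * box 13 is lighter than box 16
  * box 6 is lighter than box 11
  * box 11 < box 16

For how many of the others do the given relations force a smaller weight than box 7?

The elements the relations force below box 7 are box 5, box 14, box 13, box 4, box 9, box 12 — no chain reaches any other.
That is 6.

6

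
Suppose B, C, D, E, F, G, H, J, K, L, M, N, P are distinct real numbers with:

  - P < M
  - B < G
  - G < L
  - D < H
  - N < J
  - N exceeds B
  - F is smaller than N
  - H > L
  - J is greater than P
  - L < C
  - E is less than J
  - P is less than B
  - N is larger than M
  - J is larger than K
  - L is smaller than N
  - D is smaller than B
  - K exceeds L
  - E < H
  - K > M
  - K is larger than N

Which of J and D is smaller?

Chaining the given relations: D < B < G < L < N < K < J.
So D < J; D is the smaller of the two.

D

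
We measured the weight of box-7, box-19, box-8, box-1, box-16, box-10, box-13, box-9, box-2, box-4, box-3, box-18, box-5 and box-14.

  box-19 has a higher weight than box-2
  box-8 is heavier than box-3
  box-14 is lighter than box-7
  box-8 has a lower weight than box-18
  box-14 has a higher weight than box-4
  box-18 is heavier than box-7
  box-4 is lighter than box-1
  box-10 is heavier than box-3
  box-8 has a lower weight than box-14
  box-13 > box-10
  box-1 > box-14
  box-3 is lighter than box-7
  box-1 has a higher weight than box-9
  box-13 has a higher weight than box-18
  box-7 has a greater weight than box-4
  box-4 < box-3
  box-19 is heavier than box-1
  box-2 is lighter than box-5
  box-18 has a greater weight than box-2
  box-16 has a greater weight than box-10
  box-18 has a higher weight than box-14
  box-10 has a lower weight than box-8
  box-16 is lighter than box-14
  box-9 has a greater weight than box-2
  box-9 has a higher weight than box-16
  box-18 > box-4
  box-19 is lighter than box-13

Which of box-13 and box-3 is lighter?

box-3

Link the given pairs in sequence: box-3 < box-10; box-10 < box-16; box-16 < box-14; box-14 < box-7; box-7 < box-18; box-18 < box-13.
Chaining these gives box-3 < box-10 < box-16 < box-14 < box-7 < box-18 < box-13.
So box-3 < box-13; box-3 is the lighter of the two.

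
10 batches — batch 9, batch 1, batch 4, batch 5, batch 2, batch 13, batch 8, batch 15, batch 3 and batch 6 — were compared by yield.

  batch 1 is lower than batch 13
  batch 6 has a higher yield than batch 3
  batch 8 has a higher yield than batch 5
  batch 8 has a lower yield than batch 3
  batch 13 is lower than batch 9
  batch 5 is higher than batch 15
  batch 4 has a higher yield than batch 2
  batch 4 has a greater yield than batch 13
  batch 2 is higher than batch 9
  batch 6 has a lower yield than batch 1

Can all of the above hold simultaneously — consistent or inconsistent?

consistent

Every relation is compatible with batch 15 < batch 5 < batch 8 < batch 3 < batch 6 < batch 1 < batch 13 < batch 9 < batch 2 < batch 4; the set is consistent.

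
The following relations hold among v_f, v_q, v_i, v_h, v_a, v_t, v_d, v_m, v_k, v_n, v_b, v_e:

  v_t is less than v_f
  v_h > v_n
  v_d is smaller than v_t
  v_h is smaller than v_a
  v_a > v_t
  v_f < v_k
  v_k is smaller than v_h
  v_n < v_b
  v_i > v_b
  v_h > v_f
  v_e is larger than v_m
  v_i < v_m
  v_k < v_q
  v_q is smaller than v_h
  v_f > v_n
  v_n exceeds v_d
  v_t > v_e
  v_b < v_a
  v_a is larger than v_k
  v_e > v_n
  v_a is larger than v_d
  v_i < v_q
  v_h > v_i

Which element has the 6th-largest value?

The consecutive relations fix a unique order: v_d < v_n < v_b < v_i < v_m < v_e < v_t < v_f < v_k < v_q < v_h < v_a.
Counting 6 from the largest end gives v_t.

v_t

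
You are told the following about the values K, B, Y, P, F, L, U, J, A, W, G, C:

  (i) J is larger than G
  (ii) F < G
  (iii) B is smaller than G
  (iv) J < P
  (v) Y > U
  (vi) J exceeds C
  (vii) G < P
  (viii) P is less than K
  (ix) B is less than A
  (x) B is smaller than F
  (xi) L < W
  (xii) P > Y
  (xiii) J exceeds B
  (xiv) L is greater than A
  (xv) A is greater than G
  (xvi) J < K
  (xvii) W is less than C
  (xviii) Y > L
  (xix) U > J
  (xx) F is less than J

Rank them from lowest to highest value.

B < F < G < A < L < W < C < J < U < Y < P < K

The consecutive links are each given: B < F; F < G; G < A; A < L; L < W; W < C; C < J; J < U; U < Y; Y < P; P < K.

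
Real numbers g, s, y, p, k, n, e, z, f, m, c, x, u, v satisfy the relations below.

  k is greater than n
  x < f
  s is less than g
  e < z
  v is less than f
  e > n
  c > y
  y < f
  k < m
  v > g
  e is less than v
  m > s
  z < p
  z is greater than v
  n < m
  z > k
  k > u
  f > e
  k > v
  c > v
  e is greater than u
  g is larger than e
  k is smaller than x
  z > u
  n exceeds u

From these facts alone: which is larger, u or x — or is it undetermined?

x

Chaining the given relations: u < n < e < g < v < k < x.
So x is larger.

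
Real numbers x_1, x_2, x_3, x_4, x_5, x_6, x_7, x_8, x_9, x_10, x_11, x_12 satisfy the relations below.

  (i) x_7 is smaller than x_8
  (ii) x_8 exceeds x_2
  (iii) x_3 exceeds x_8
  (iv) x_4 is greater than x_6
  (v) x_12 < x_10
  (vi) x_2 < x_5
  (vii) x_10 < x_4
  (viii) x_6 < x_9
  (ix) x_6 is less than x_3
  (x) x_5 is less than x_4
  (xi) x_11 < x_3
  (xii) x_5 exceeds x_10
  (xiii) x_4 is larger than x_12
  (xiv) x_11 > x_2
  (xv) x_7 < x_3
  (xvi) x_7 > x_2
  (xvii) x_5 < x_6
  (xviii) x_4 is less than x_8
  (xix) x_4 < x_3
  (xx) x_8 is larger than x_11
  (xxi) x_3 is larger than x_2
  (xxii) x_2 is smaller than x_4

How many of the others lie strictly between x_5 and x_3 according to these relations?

Chaining upward from x_5 reaches: x_6, x_4, x_9, x_8.
Chaining downward from x_3 reaches: x_12, x_2, x_10, x_7, x_6, x_4, x_11, x_8.
Strictly between x_5 and x_3 are those in both lists: x_6, x_4, x_8 — 3 elements.

3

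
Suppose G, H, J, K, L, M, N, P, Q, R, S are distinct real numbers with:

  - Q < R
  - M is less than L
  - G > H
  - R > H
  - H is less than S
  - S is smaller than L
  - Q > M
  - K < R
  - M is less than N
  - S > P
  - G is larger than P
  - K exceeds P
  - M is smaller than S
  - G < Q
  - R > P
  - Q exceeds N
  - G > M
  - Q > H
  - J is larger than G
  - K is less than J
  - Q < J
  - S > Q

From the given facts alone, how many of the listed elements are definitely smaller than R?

The elements the relations force below R are H, M, P, N, K, G, Q — no chain reaches any other.
That is 7.

7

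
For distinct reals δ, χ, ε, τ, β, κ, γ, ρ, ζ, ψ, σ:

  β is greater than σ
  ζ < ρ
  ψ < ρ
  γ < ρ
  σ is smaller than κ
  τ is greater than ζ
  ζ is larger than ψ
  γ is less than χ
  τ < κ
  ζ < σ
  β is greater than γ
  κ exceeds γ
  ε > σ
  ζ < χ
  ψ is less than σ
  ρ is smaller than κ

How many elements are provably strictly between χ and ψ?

Chaining upward from ψ reaches: ζ, σ, ε, ρ, β, τ, κ.
Chaining downward from χ reaches: ζ, γ.
Strictly between ψ and χ are those in both lists: ζ — 1 element.

1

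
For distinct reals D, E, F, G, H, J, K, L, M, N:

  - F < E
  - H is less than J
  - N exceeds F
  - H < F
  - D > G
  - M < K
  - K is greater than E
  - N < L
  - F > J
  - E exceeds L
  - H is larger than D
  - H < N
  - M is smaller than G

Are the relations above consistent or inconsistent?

The single ordering M < G < D < H < J < F < N < L < E < K satisfies every listed relation, so no contradiction arises.

consistent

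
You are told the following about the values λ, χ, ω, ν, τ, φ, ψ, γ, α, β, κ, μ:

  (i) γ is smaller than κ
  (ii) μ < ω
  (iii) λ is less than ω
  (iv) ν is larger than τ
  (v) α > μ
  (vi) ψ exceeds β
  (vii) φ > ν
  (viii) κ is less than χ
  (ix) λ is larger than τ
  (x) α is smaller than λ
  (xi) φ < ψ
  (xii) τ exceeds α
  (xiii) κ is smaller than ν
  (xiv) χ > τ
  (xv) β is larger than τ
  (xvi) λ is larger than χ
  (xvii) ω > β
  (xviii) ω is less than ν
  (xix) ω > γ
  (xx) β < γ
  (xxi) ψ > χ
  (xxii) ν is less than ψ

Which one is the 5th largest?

λ

Chaining the given pairs: μ < α < τ < β < γ < κ < χ < λ < ω < ν < φ < ψ.
Counting 5 from the largest end gives λ.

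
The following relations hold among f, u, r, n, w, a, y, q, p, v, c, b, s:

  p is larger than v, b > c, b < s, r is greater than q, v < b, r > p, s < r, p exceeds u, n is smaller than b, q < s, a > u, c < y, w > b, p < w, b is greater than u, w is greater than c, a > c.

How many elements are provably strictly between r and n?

2

The relations place n below r. An element lies strictly between them when it is forced above n and also forced below r.
Above n: {b, s, w}. Below r: {u, c, v, q, p, b, s}.
Intersection: {b, s} — 2.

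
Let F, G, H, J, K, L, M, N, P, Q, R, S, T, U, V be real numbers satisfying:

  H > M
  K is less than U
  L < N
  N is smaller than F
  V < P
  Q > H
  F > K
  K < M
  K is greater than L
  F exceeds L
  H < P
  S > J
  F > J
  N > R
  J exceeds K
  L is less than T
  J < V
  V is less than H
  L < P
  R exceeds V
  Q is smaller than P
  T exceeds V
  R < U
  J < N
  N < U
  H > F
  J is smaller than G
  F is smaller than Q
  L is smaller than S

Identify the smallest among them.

L

K is not least since L < K; J is not least since K < J; V is not least since J < V; R is not least since V < R; M is not least since K < M; N is not least since R < N; F is not least since L < F; T is not least since L < T; H is not least since V < H; U is not least since N < U; Q is not least since H < Q; P is not least since V < P; S is not least since L < S; G is not least since J < G.
Only L has nothing below it, so L is the smallest.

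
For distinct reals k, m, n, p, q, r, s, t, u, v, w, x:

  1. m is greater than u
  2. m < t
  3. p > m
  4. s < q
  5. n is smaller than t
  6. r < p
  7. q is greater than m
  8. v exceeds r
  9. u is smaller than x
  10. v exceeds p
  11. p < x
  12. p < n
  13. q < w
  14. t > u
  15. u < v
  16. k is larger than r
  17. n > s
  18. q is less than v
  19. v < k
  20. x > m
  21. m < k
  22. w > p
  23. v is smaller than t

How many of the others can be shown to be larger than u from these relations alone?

9

Directly above u: m, v, t, x.
One step further: p, q, k (7 so far).
One step further: n, w (9 so far).
No other element is forced above u by the given relations, so the count is 9.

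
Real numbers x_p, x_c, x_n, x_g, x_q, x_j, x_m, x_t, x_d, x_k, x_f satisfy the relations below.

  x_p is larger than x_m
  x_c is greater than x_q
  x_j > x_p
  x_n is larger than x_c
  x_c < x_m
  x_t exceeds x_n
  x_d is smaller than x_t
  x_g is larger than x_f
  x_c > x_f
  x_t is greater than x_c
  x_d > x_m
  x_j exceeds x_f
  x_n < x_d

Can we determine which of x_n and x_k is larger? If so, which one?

Following every chain through x_n: above x_n we get x_d, x_t; below x_n we get x_q, x_f, x_c.
x_k is not reached, and no chain runs the other way from x_k to x_n.
So the given relations leave the order of x_n and x_k undetermined.

undetermined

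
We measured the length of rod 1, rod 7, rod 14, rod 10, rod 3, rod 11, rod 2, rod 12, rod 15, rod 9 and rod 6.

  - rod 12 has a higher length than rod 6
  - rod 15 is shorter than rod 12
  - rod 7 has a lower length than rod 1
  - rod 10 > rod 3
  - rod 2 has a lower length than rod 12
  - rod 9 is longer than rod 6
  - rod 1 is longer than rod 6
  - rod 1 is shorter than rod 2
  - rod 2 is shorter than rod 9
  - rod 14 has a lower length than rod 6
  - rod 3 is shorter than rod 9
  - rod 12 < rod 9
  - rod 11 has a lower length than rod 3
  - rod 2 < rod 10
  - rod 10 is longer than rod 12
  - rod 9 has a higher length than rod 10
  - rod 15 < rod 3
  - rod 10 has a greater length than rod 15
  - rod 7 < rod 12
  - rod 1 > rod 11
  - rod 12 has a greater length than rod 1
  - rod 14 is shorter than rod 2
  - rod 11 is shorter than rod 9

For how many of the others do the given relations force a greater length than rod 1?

4

The elements the relations force above rod 1 are rod 2, rod 12, rod 10, rod 9 — no chain reaches any other.
That is 4.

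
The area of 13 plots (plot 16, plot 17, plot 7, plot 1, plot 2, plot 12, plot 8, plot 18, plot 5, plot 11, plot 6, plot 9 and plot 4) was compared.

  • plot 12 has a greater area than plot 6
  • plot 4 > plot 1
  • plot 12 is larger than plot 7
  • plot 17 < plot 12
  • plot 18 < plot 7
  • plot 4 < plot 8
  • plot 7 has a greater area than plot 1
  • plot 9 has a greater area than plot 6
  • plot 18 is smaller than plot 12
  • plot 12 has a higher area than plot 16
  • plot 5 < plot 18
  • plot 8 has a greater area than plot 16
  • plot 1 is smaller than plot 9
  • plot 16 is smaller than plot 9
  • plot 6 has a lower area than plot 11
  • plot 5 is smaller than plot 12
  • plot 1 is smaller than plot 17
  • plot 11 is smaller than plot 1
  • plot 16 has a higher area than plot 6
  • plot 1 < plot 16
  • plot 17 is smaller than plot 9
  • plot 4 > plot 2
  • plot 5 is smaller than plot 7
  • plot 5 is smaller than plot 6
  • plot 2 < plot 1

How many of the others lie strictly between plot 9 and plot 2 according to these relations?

Chaining upward from plot 2 reaches: plot 1, plot 7, plot 16, plot 4, plot 17, plot 8, plot 12.
Chaining downward from plot 9 reaches: plot 5, plot 6, plot 11, plot 1, plot 16, plot 17.
Strictly between plot 2 and plot 9 are those in both lists: plot 1, plot 16, plot 17 — 3 elements.

3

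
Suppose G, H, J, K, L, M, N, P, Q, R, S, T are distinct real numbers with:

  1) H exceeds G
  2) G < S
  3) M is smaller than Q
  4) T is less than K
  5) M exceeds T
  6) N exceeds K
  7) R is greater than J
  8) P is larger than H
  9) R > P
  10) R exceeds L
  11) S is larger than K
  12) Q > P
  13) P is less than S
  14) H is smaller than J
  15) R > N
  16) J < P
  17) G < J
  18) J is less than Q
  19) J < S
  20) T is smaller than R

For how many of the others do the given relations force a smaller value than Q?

Directly below Q: M, J, P.
One step further: T, G, H (6 so far).
No other element is forced below Q by the given relations, so the count is 6.

6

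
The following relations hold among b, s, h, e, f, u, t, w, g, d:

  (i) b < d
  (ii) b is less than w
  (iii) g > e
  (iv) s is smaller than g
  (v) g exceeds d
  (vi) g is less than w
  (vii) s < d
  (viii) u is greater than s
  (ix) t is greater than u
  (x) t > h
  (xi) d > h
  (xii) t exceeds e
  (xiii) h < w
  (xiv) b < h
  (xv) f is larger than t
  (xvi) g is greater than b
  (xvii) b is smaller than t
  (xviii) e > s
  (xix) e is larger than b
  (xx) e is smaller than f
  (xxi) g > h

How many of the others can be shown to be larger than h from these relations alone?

5

From h the given relations immediately reach d, g, t, w.
From those, f — 5 in total.
No other element is forced above h by the given relations, so the count is 5.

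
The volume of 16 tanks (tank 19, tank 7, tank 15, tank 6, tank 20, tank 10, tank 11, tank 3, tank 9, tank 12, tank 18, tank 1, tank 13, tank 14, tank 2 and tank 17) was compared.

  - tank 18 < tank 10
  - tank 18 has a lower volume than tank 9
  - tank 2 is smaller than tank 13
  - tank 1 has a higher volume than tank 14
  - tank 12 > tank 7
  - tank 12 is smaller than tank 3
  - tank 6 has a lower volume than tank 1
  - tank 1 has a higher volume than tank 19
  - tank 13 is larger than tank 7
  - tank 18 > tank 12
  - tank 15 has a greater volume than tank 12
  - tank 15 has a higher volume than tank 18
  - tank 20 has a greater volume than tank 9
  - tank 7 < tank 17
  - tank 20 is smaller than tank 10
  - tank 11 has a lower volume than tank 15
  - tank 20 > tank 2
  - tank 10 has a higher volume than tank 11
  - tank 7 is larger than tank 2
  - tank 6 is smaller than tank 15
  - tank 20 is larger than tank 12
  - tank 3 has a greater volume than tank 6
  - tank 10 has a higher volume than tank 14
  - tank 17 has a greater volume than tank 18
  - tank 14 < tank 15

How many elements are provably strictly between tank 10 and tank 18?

2

The relations place tank 18 below tank 10. An element lies strictly between them when it is forced above tank 18 and also forced below tank 10.
Above tank 18: {tank 17, tank 9, tank 15, tank 20}. Below tank 10: {tank 2, tank 14, tank 7, tank 12, tank 9, tank 11, tank 20}.
Intersection: {tank 9, tank 20} — 2.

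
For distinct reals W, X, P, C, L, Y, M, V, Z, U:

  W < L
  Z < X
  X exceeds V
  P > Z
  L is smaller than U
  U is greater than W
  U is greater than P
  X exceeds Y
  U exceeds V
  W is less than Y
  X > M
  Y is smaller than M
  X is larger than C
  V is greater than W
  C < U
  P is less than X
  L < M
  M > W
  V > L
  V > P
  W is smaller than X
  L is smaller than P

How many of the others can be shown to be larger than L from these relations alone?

5

The elements the relations force above L are P, M, V, U, X — no chain reaches any other.
That is 5.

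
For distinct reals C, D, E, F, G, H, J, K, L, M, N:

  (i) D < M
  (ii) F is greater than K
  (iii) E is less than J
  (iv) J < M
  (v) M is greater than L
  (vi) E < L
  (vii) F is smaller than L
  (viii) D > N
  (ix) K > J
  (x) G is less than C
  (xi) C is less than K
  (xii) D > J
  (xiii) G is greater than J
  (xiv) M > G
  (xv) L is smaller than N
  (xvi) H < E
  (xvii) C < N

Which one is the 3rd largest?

N

Piecing the relations together gives one ordering: H < E < J < G < C < K < F < L < N < D < M.
The 3rd largest is N.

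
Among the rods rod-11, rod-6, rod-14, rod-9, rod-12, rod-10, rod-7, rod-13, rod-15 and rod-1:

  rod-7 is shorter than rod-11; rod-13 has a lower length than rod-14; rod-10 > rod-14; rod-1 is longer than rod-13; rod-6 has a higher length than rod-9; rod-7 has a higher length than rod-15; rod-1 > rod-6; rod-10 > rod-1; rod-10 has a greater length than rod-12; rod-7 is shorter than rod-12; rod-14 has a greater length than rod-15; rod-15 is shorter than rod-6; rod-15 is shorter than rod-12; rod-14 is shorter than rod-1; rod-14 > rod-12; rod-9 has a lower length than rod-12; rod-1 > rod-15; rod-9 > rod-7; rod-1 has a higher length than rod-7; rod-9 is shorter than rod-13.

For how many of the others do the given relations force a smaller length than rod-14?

5

The elements the relations force below rod-14 are rod-15, rod-7, rod-9, rod-13, rod-12 — no chain reaches any other.
That is 5.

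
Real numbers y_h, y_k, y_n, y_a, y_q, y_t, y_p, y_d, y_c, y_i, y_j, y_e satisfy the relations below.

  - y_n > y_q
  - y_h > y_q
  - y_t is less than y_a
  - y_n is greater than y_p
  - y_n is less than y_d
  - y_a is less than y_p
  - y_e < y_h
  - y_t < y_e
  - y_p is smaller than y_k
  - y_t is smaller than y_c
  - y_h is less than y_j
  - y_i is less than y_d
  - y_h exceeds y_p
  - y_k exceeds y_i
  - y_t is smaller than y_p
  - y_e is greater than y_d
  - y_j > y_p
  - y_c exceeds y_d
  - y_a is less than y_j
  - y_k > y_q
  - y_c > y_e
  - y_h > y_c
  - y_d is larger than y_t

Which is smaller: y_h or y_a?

Following the relations from y_a: y_a < y_p < y_n < y_d < y_e < y_c < y_h.
So y_a < y_h; y_a is the smaller of the two.

y_a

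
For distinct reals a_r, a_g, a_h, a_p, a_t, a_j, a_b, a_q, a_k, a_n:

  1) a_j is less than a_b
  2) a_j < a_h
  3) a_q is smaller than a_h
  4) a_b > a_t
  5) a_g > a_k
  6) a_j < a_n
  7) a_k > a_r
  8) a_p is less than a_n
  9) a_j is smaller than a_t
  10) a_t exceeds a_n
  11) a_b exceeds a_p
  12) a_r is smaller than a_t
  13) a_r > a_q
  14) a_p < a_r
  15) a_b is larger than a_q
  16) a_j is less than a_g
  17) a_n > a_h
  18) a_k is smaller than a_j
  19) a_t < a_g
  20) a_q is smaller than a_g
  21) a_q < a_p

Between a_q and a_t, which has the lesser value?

a_q < a_p and a_p < a_r give a_q < a_r.
Then a_r < a_k extends the chain to a_k.
With a_k < a_j: a_q < a_p < a_r < a_k < a_j.
Then a_j < a_h extends the chain to a_h.
Then a_h < a_n extends the chain to a_n.
With a_n < a_t: a_q < a_p < a_r < a_k < a_j < a_h < a_n < a_t.
So a_q < a_t; a_q is the smaller of the two.

a_q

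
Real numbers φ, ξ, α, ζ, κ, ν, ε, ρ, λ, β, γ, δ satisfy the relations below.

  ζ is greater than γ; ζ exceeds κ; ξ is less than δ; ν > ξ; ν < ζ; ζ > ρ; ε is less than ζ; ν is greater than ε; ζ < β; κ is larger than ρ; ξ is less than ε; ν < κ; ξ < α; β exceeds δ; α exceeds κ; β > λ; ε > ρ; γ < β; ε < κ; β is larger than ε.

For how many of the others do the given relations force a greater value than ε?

5

The elements the relations force above ε are ν, κ, α, ζ, β — no chain reaches any other.
That is 5.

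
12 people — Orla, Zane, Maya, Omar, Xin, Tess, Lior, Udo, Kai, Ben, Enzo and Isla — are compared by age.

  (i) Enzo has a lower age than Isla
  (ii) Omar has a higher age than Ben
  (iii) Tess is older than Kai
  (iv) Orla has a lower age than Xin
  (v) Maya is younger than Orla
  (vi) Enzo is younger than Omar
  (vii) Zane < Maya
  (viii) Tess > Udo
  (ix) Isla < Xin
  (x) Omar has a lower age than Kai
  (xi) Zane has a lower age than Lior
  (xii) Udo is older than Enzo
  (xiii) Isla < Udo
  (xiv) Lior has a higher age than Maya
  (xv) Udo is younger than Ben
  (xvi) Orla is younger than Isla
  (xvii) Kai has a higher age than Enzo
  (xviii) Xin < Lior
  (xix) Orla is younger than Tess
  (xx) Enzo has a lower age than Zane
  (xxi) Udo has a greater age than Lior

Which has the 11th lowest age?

Kai

Piecing the relations together gives one ordering: Enzo < Zane < Maya < Orla < Isla < Xin < Lior < Udo < Ben < Omar < Kai < Tess.
Counting 11 from the smallest end gives Kai.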